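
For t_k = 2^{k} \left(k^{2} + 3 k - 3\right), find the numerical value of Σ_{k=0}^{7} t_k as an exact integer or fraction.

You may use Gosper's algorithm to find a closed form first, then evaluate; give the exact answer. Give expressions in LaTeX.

Compute t_(k+1)/t_k: get 2*(3*k + (k + 1)**2)/(k**2 + 3*k - 3).
Take A(k)=2, B(k)=1, C(k)=k**2 + 3*k - 3.
Set up (2)·f(k+1) − (1)·f(k) − (k**2 + 3*k - 3) = 0.
deg f ≤ 2 (via 0,0,2).
Solve for f: f(k) = k**2 - k - 3 (degree 2 ≤ 2).
Then R = B(k−1)f/C = (k**2 - k - 3)/(k**2 + 3*k - 3), so s_k = R(k)·t_k = 2**k*(k**2 - k - 3).
s_(k+1) − s_k = 2**k*(k**2 + 3*k - 3) = t_k.
Evaluate s at k=8 and k=0: 13568 and -3; difference 13571.

Σ = 13571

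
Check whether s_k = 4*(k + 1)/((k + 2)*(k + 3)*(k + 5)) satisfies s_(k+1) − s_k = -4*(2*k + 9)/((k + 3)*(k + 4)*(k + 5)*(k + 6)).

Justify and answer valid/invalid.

Invalid: residual 4*(3*k + 14)/(k**5 + 20*k**4 + 155*k**3 + 580*k**2 + 1044*k + 720) ≠ 0.

s_(k+1) = 4*(k + 2)/((k + 3)*(k + 4)*(k + 6))
s_(k+1) − s_k = 8*(-k**2 - 5*k - 2)/(k**5 + 20*k**4 + 155*k**3 + 580*k**2 + 1044*k + 720)
(s_(k+1) − s_k) − t_k = 4*(3*k + 14)/(k**5 + 20*k**4 + 155*k**3 + 580*k**2 + 1044*k + 720)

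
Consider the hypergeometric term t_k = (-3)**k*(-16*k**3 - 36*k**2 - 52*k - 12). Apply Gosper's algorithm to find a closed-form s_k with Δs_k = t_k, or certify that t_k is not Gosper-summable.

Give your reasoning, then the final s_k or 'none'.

The ratio is 3*(-4*k**3 - 21*k**2 - 43*k - 29)/(4*k**3 + 9*k**2 + 13*k + 3).
Normal form (A,B,C) = (-3, 1, k**3 + 9*k**2/4 + 13*k/4 + 3/4).
Need (-3)·f(k+1) − (1)·f(k) = k**3 + 9*k**2/4 + 13*k/4 + 3/4.
From deg A=0, deg B=0, deg C=3: d=3.
A polynomial solution: f(k) = -(4*k**3 + 4*k - 3)/16.
R(k) = B(k−1)·f(k)/C(k) = -(4*k**3 + 4*k - 3)/(4*(4*k**3 + 9*k**2 + 13*k + 3)); s_k = R·t_k = (-3)**k*(4*k**3 + 4*k - 3).
Check: Δs_k = 4*(-3)**k*(-k**3 - 4*k - 3*(k + 1)**3). ✓

s_k = (-3)**k*(4*k**3 + 4*k - 3)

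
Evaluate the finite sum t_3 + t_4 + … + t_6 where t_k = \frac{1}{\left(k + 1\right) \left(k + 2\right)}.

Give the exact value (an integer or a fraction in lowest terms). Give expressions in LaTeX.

Σ = 1/8

t_(k+1)/t_k = (k + 1)/(k + 3).
Take A(k)=k + 1, B(k)=k + 3, C(k)=1.
Solve (k + 1)·f(k+1) − (k + 2)·f(k) = 1.
Degrees (1,1,0) ⇒ d ≤ 1.
A polynomial solution: f(k) = k.
Certificate R = B(k−1)f/C = k*(k + 2) gives s_k = k/(k + 1).
Δs = 1/(k**2 + 3*k + 2), as required.
Telescoping: Σ = s_(7) − s_(3) = 7/8 − (3/4) = 1/8.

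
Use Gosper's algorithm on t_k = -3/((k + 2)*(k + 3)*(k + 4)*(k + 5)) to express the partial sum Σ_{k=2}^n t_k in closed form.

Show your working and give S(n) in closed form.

S(n) = (-n**3 - 12*n**2 - 47*n + 60)/(120*(n**3 + 12*n**2 + 47*n + 60))

Compute t_(k+1)/t_k: get (k + 2)/(k + 6).
Normal form (A,B,C) = (k + 2, k + 6, 1).
f must satisfy (k + 2)·f(k+1) − (k + 5)·f(k) = 1.
From deg A=1, deg B=1, deg C=0: d=3.
Match coefficients ⇒ f(k) = k*(k**2 + 9*k + 26)/72.
Get s_k = R·t_k = k*(-k**2 - 9*k - 26)/(24*(k + 2)*(k + 3)*(k + 4)) with R(k) = B(k−1)f(k)/C(k) = k*(k + 5)*(k**2 + 9*k + 26)/72.
Δs = -3/(k**4 + 14*k**3 + 71*k**2 + 154*k + 120), as required.
Evaluate: s_(n+1) = (-n**3 - 12*n**2 - 47*n - 36)/(24*(n**3 + 12*n**2 + 47*n + 60)); subtract s_(2) = -1/30 ⇒ S(n) = (-n**3 - 12*n**2 - 47*n + 60)/(120*(n**3 + 12*n**2 + 47*n + 60)).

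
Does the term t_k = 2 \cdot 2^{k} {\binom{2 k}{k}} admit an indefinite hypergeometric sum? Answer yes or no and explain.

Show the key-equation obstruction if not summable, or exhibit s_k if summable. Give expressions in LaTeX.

Step 1: r(k) = 4*(2*k + 1)/(k + 1).
Take A(k)=8*k + 4, B(k)=k + 1, C(k)=1.
Set up (8*k + 4)·f(k+1) − (k)·f(k) − (1) = 0.
Bound: deg f ≤ -1.
Bound -1 < 0, so the key equation has no polynomial solution.

No — negative degree bound, so no certificate f.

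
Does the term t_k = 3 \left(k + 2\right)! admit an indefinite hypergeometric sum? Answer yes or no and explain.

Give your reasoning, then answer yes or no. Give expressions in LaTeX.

Step 1: r(k) = k + 3.
A = k + 3, B = 1, C = 1.
Set up (k + 3)·f(k+1) − (1)·f(k) − (1) = 0.
deg f ≤ -1 (via 1,0,0).
Negative degree bound (-1): no f exists, t_k not Gosper-summable.

No — t_k has no hypergeometric antidifference.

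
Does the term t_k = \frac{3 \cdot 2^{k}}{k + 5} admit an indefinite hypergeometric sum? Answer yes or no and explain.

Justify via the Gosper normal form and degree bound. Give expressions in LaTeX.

No — key equation has no polynomial f.

Compute t_(k+1)/t_k: get 2*(k + 5)/(k + 6).
Gosper form: A/B · C(k+1)/C(k) with A=2*k + 10, B=k + 6, C=1.
Key eq: (2*k + 10)·f(k+1) = (k + 5)·f(k) + (1).
deg f ≤ -1 (via 1,1,0).
Bound -1 < 0, so the key equation has no polynomial solution.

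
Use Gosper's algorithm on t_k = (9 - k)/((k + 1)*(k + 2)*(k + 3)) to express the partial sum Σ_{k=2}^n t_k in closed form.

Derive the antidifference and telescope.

S(n) = (n**2 + 11*n - 12)/(6*(n**2 + 5*n + 6))

Step 1: r(k) = (k - 8)*(k + 1)/((k - 9)*(k + 4)).
Factor: A=k + 1; B=k + 4; C=k - 9.
f must satisfy (k + 1)·f(k+1) − (k + 3)·f(k) = k - 9.
Degrees (1,1,1) ⇒ d ≤ 2.
Coefficient equations give f(k) = -k*(2*k + 7).
R(k) = B(k−1)·f(k)/C(k) = -k*(k + 3)*(2*k + 7)/(k - 9); s_k = R·t_k = k*(2*k + 7)/((k + 1)*(k + 2)).
Δs = (9 - k)/(k**3 + 6*k**2 + 11*k + 6), as required.
Telescope: S(n) = s_(n+1) − s_(2) = (2*n**2 + 11*n + 9)/(n**2 + 5*n + 6) − (11/6) = (n**2 + 11*n - 12)/(6*(n**2 + 5*n + 6)).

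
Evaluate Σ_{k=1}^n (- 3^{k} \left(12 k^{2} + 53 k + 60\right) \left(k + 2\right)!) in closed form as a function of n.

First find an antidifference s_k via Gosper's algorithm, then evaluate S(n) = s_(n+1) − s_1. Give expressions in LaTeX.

S(n) = - 12 \cdot 3^{n} n \left(n + 3\right)! - 21 \cdot 3^{n} \left(n + 3\right)! + 126

r(k) = 3*(12*k**3 + 113*k**2 + 356*k + 375)/(12*k**2 + 53*k + 60) after simplifying.
Take A(k)=3*k + 9, B(k)=1, C(k)=k**2 + 53*k/12 + 5.
Need (3*k + 9)·f(k+1) − (1)·f(k) = k**2 + 53*k/12 + 5.
d = 1 from the (1,0,2) case.
Coefficient equations give f(k) = (4*k + 3)/12.
So s_k = (B(k−1)f/C)·t_k = ((4*k + 3)/(12*k**2 + 53*k + 60))·t_k = -3**k*(4*k + 3)*factorial(k + 2).
Verify: -3**k*(12*k**2 + 53*k + 60)*factorial(k + 2) matches t_k.
Evaluate: s_(n+1) = -3**(n + 1)*(4*n + 7)*factorial(n + 3); subtract s_(1) = -126 ⇒ S(n) = -12*3**n*n*factorial(n + 3) - 21*3**n*factorial(n + 3) + 126.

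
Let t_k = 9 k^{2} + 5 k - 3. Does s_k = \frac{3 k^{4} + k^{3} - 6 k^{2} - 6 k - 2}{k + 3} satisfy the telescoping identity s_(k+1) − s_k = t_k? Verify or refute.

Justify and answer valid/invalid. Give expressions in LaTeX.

s_(k+1) = (3*k**4 + 13*k**3 + 15*k**2 - 3*k - 10)/(k + 4)
s_(k+1) − s_k = (9*k**4 + 56*k**3 + 72*k**2 + 7*k - 22)/(k**2 + 7*k + 12)
(s_(k+1) − s_k) − t_k = 2*(-6*k**3 - 34*k**2 - 16*k + 7)/(k**2 + 7*k + 12)

Invalid: residual \frac{2 \left(- 6 k^{3} - 34 k^{2} - 16 k + 7\right)}{k^{2} + 7 k + 12} ≠ 0.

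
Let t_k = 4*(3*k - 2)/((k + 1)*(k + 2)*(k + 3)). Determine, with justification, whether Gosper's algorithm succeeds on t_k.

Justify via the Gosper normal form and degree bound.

Compute t_(k+1)/t_k: get (k + 1)*(3*k + 1)/((k + 4)*(3*k - 2)).
So A=k + 1 and B=k + 4, with C=k - 2/3.
Key eq: (k + 1)·f(k+1) = (k + 3)·f(k) + (k - 2/3).
From deg A=1, deg B=1, deg C=1: d=2.
Coefficient equations give f(k) = k*(k - 9)/12.
Certificate R = B(k−1)f/C = k*(k - 9)*(k + 3)/(4*(3*k - 2)) gives s_k = k*(k - 9)/((k + 1)*(k + 2)).
Check: Δs_k = 4*(3*k - 2)/(k**3 + 6*k**2 + 11*k + 6). ✓

Yes. s_k = k*(k - 9)/((k + 1)*(k + 2)).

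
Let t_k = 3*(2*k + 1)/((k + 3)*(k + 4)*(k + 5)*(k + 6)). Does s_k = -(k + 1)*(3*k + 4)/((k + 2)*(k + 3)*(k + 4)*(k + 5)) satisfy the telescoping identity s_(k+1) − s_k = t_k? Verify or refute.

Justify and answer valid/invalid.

s_(k+1) = -(k + 2)*(3*k + 7)/((k + 3)*(k + 4)*(k + 5)*(k + 6))
s_(k+1) − s_k = 2*(3*k**2 + 3*k - 2)/(k**5 + 20*k**4 + 155*k**3 + 580*k**2 + 1044*k + 720)
(s_(k+1) − s_k) − t_k = (-9*k - 10)/(k**5 + 20*k**4 + 155*k**3 + 580*k**2 + 1044*k + 720)

Invalid: residual (-9*k - 10)/(k**5 + 20*k**4 + 155*k**3 + 580*k**2 + 1044*k + 720) ≠ 0.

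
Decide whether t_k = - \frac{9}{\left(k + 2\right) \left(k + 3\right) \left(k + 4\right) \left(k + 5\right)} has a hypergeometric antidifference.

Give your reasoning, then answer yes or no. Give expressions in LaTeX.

Step 1: r(k) = (k + 2)/(k + 6).
Take A(k)=k + 2, B(k)=k + 6, C(k)=1.
Key eq: (k + 2)·f(k+1) = (k + 5)·f(k) + (1).
Bound: deg f ≤ 3.
Match coefficients ⇒ f(k) = k*(k**2 + 9*k + 26)/72.
Get s_k = R·t_k = k*(-k**2 - 9*k - 26)/(8*(k + 2)*(k + 3)*(k + 4)) with R(k) = B(k−1)f(k)/C(k) = k*(k + 5)*(k**2 + 9*k + 26)/72.
Check: Δs_k = -9/(k**4 + 14*k**3 + 71*k**2 + 154*k + 120). ✓

Yes. s_k = \frac{k \left(- k^{2} - 9 k - 26\right)}{8 \left(k + 2\right) \left(k + 3\right) \left(k + 4\right)}.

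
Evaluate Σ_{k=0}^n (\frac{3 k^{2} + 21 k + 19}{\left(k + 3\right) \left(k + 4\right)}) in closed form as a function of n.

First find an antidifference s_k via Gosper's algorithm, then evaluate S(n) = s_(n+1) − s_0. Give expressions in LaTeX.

Ratio r(k) = (k + 3)*(21*k + 3*(k + 1)**2 + 40)/((k + 5)*(3*k**2 + 21*k + 19)).
Normal form (A,B,C) = (k + 3, k + 5, k**2 + 7*k + 19/3).
Solve (k + 3)·f(k+1) − (k + 4)·f(k) = k**2 + 7*k + 19/3.
Bound: deg f ≤ 2.
A polynomial solution: f(k) = k*(9*k + 10)/9.
Get s_k = R·t_k = k*(9*k + 10)/(3*(k + 3)) with R(k) = B(k−1)f(k)/C(k) = k*(k + 4)*(9*k + 10)/(3*(3*k**2 + 21*k + 19)).
s_(k+1) − s_k = (3*k**2 + 21*k + 19)/(k**2 + 7*k + 12) = t_k.
s_(n+1) = (9*n**2 + 28*n + 19)/(3*(n + 4)) and s_(0) = 0, so S(n) = (9*n**2 + 28*n + 19)/(3*(n + 4)).

S(n) = \frac{9 n^{2} + 28 n + 19}{3 \left(n + 4\right)}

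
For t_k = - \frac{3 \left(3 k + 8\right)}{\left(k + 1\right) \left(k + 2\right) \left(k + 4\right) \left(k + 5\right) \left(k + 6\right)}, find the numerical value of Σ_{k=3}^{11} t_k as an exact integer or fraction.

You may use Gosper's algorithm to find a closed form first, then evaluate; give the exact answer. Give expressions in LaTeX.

The ratio is (k + 1)*(k + 4)*(3*k + 11)/((k + 3)*(k + 7)*(3*k + 8)).
Take A(k)=k + 1, B(k)=k + 7, C(k)=k**2 + 17*k/3 + 8.
Solve (k + 1)·f(k+1) − (k + 6)·f(k) = k**2 + 17*k/3 + 8.
From deg A=1, deg B=1, deg C=2: d=5.
Match coefficients ⇒ f(k) = k*(k + 2)*(k + 3)*(k**2 + 10*k + 29)/60.
R(k) = B(k−1)·f(k)/C(k) = k*(k + 2)*(k + 6)*(k**2 + 10*k + 29)/(20*(3*k + 8)); s_k = R·t_k = 3*k*(-k**2 - 10*k - 29)/(20*(k**3 + 10*k**2 + 29*k + 20)).
Check: Δs_k = 3*(-3*k - 8)/(k**5 + 18*k**4 + 121*k**3 + 372*k**2 + 508*k + 240). ✓
Σ_(k=3)^(11) t_k = s_(12) − s_(3) = -2637/17680 − (-153/1120) = -621/49504.

Σ = -621/49504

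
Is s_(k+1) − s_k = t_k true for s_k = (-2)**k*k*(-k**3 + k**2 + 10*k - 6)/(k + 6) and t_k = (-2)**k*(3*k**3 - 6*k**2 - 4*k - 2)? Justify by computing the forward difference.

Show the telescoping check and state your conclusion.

Invalid: residual (-2)**k*(-9*k**4 - 39*k**3 + 132*k**2 + 72*k + 36)/(k**2 + 13*k + 42) ≠ 0.

s_(k+1) = (-2)**(k + 1)*(-k**4 - 3*k**3 + 7*k**2 + 13*k + 4)/(k + 7)
s_(k+1) − s_k = (-2)**k*(3*k**5 + 24*k**4 + 5*k**3 - 174*k**2 - 122*k - 48)/(k**2 + 13*k + 42)
(s_(k+1) − s_k) − t_k = (-2)**k*(-9*k**4 - 39*k**3 + 132*k**2 + 72*k + 36)/(k**2 + 13*k + 42)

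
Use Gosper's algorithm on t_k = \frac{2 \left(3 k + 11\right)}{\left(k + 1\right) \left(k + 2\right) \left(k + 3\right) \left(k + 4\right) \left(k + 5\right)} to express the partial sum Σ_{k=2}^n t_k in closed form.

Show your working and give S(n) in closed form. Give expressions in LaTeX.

S(n) = \frac{n^{3} + 10 n^{2} + 31 n - 42}{36 \left(n^{3} + 10 n^{2} + 31 n + 30\right)}

t_(k+1)/t_k = (k + 1)*(3*k + 14)/((k + 6)*(3*k + 11)).
Take A(k)=k + 1, B(k)=k + 6, C(k)=k + 11/3.
Need (k + 1)·f(k+1) − (k + 5)·f(k) = k + 11/3.
deg f ≤ 4 (via 1,1,1).
Solve for f: f(k) = k*(k + 3)*(k**2 + 7*k + 14)/24 (degree 4 ≤ 4).
So s_k = (B(k−1)f/C)·t_k = (k*(k + 3)*(k + 5)*(k**2 + 7*k + 14)/(8*(3*k + 11)))·t_k = k*(k**2 + 7*k + 14)/(4*(k**3 + 7*k**2 + 14*k + 8)).
s_(k+1) − s_k = 2*(3*k + 11)/(k**5 + 15*k**4 + 85*k**3 + 225*k**2 + 274*k + 120) = t_k.
Evaluate: s_(n+1) = (n**3 + 10*n**2 + 31*n + 22)/(4*(n**3 + 10*n**2 + 31*n + 30)); subtract s_(2) = 2/9 ⇒ S(n) = (n**3 + 10*n**2 + 31*n - 42)/(36*(n**3 + 10*n**2 + 31*n + 30)).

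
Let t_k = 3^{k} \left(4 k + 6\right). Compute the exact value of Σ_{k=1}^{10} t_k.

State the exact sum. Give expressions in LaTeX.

Σ = 3897228

Step 1: r(k) = 3*(2*k + 5)/(2*k + 3).
A = 3, B = 1, C = k + 3/2.
Need (3)·f(k+1) − (1)·f(k) = k + 3/2.
Degrees (0,0,1) ⇒ d ≤ 1.
Solving with deg f ≤ 1: f(k) = k/2.
R(k) = B(k−1)·f(k)/C(k) = k/(2*k + 3); s_k = R·t_k = 2*3**k*k.
s_(k+1) − s_k = 3**k*(4*k + 6) = t_k.
Telescoping: Σ = s_(11) − s_(1) = 3897234 − (6) = 3897228.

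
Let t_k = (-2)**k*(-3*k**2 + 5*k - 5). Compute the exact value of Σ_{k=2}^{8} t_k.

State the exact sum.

Ratio r(k) = 2*(5*k - 3*(k + 1)**2)/(3*k**2 - 5*k + 5).
A = -2, B = 1, C = k**2 - 5*k/3 + 5/3.
f must satisfy (-2)·f(k+1) − (1)·f(k) = k**2 - 5*k/3 + 5/3.
deg f ≤ 2 (via 0,0,2).
Solving with deg f ≤ 2: f(k) = -(k**2 - 3*k + 3)/3.
Then R = B(k−1)f/C = -(k**2 - 3*k + 3)/(3*k**2 - 5*k + 5), so s_k = R(k)·t_k = (-2)**k*(k**2 - 3*k + 3).
Δs = (-2)**k*(-3*k**2 + 5*k - 5), as required.
Evaluate s at k=9 and k=2: -29184 and 4; difference -29188.

Σ = -29188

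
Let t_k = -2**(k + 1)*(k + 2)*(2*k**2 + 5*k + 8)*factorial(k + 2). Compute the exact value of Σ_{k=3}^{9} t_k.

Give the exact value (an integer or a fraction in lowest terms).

Σ = -100061518212480

r(k) = (k + 3)**2*(10*k + 4*(k + 1)**2 + 26)/((k + 2)*(2*k**2 + 5*k + 8)) after simplifying.
Take A(k)=2*k + 6, B(k)=1, C(k)=k**3 + 9*k**2/2 + 9*k + 8.
Solve (2*k + 6)·f(k+1) − (1)·f(k) = k**3 + 9*k**2/2 + 9*k + 8.
From deg A=1, deg B=0, deg C=3: d=2.
Solving with deg f ≤ 2: f(k) = (k**2 + 2)/2.
Then R = B(k−1)f/C = (k**2 + 2)/((k + 2)*(2*k**2 + 5*k + 8)), so s_k = R(k)·t_k = -2**(k + 1)*(k**2 + 2)*factorial(k + 2).
Verify: -2**(k + 1)*(k + 2)*(2*k**2 + 5*k + 8)*factorial(k + 2) matches t_k.
Σ_(k=3)^(9) t_k = s_(10) − s_(3) = -100061518233600 − (-21120) = -100061518212480.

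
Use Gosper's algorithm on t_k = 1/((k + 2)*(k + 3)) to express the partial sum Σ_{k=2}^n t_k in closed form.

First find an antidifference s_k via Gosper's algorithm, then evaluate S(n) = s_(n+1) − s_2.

S(n) = (n - 1)/(4*(n + 3))

r(k) = (k + 2)/(k + 4) after simplifying.
Normal form (A,B,C) = (k + 2, k + 4, 1).
Need (k + 2)·f(k+1) − (k + 3)·f(k) = 1.
d = 1 from the (1,1,0) case.
Solving with deg f ≤ 1: f(k) = k/2.
Get s_k = R·t_k = k/(2*(k + 2)) with R(k) = B(k−1)f(k)/C(k) = k*(k + 3)/2.
s_(k+1) − s_k = 1/(k**2 + 5*k + 6) = t_k.
Evaluate: s_(n+1) = (n + 1)/(2*(n + 3)); subtract s_(2) = 1/4 ⇒ S(n) = (n - 1)/(4*(n + 3)).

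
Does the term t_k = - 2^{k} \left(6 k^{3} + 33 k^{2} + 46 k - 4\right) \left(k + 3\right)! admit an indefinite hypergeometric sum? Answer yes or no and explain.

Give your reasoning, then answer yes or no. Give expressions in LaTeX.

Yes. s_k = - 2^{k} \left(3 k^{2} - 4\right) \left(k + 3\right)!.

Compute t_(k+1)/t_k: get 2*(6*k**4 + 75*k**3 + 334*k**2 + 601*k + 324)/(6*k**3 + 33*k**2 + 46*k - 4).
A = 2*k + 8, B = 1, C = k**3 + 11*k**2/2 + 23*k/3 - 2/3.
Key eq: (2*k + 8)·f(k+1) = (1)·f(k) + (k**3 + 11*k**2/2 + 23*k/3 - 2/3).
From deg A=1, deg B=0, deg C=3: d=2.
Match coefficients ⇒ f(k) = (3*k**2 - 4)/6.
Certificate R = B(k−1)f/C = (3*k**2 - 4)/(6*k**3 + 33*k**2 + 46*k - 4) gives s_k = -2**k*(3*k**2 - 4)*factorial(k + 3).
Check: Δs_k = -2**k*(6*k**3 + 33*k**2 + 46*k - 4)*factorial(k + 3). ✓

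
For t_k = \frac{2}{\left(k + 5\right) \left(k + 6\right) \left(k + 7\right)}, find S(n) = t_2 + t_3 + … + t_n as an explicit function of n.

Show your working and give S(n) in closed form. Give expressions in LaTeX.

t_(k+1)/t_k = (k + 5)/(k + 8).
Normal form (A,B,C) = (k + 5, k + 8, 1).
Key eq: (k + 5)·f(k+1) = (k + 7)·f(k) + (1).
Bound: deg f ≤ 2.
Solving with deg f ≤ 2: f(k) = k*(k + 11)/60.
Certificate R = B(k−1)f/C = k*(k + 7)*(k + 11)/60 gives s_k = k*(k + 11)/(30*(k + 5)*(k + 6)).
Verify: 2/(k**3 + 18*k**2 + 107*k + 210) matches t_k.
Evaluate: s_(n+1) = (n**2 + 13*n + 12)/(30*(n**2 + 13*n + 42)); subtract s_(2) = 13/840 ⇒ S(n) = (n**2 + 13*n - 14)/(56*(n**2 + 13*n + 42)).

S(n) = \frac{n^{2} + 13 n - 14}{56 \left(n^{2} + 13 n + 42\right)}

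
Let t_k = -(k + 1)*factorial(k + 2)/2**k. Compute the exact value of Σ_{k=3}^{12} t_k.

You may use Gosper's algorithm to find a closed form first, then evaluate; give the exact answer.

Ratio r(k) = (k + 2)*(k + 3)/(2*(k + 1)).
A = k/2 + 3/2, B = 1, C = k + 1.
Solve (k/2 + 3/2)·f(k+1) − (1)·f(k) = k + 1.
From deg A=1, deg B=0, deg C=1: d=0.
Match coefficients ⇒ f(k) = 2.
Certificate R = B(k−1)f/C = 2/(k + 1) gives s_k = -2**(1 - k)*factorial(k + 2).
Check: Δs_k = -(k + 1)*factorial(k + 2)/2**k. ✓
Sum = s_(13) − s_(3); s_(13) = -638512875/2, s_(3) = -30 ⇒ -638512815/2.

Σ = -638512815/2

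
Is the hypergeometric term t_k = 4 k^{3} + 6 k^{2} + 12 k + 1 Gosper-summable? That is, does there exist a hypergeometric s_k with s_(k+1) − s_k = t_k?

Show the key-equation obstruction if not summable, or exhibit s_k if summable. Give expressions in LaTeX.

Yes. s_k = k \left(k^{3} + 4 k - 4\right).

Compute t_(k+1)/t_k: get (4*k**3 + 18*k**2 + 36*k + 23)/(4*k**3 + 6*k**2 + 12*k + 1).
A = 1, B = 1, C = k**3 + 3*k**2/2 + 3*k + 1/4.
f must satisfy (1)·f(k+1) − (1)·f(k) = k**3 + 3*k**2/2 + 3*k + 1/4.
deg f ≤ 4 (via 0,0,3).
Solve for f: f(k) = k*(k**3 + 4*k - 4)/4 (degree 4 ≤ 4).
Certificate R = B(k−1)f/C = k*(k**3 + 4*k - 4)/(4*k**3 + 6*k**2 + 12*k + 1) gives s_k = k*(k**3 + 4*k - 4).
Δs = 4*k**3 + 6*k**2 + 12*k + 1, as required.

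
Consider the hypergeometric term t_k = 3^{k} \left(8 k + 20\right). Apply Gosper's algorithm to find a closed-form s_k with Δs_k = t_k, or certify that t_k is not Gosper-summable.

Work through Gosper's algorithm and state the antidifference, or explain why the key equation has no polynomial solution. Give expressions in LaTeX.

Compute t_(k+1)/t_k: get 3*(2*k + 7)/(2*k + 5).
Factor: A=3; B=1; C=k + 5/2.
f must satisfy (3)·f(k+1) − (1)·f(k) = k + 5/2.
d = 1 from the (0,0,1) case.
Solve for f: f(k) = (k + 1)/2 (degree 1 ≤ 1).
R(k) = B(k−1)·f(k)/C(k) = (k + 1)/(2*k + 5); s_k = R·t_k = 4*3**k*(k + 1).
s_(k+1) − s_k = 3**k*(8*k + 20) = t_k.

s_k = 4 \cdot 3^{k} \left(k + 1\right)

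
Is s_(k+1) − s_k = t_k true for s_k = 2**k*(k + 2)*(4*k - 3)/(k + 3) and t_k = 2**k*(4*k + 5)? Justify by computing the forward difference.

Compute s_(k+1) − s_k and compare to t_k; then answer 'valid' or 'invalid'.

Invalid: residual 2**k*(-4*k**2 - 13*k - 18)/(k**2 + 7*k + 12) ≠ 0.

s_(k+1) = 2**(k + 1)*(k + 3)*(4*k + 1)/(k + 4)
s_(k+1) − s_k = 2**k*(4*k**3 + 29*k**2 + 70*k + 42)/(k**2 + 7*k + 12)
(s_(k+1) − s_k) − t_k = 2**k*(-4*k**2 - 13*k - 18)/(k**2 + 7*k + 12)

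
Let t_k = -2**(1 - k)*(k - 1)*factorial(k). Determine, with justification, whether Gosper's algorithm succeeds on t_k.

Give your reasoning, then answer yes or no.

Ratio r(k) = k*(k + 1)/(2*(k - 1)).
A = k/2 + 1/2, B = 1, C = k - 1.
f must satisfy (k/2 + 1/2)·f(k+1) − (1)·f(k) = k - 1.
deg f ≤ 0 (via 1,0,1).
Match coefficients ⇒ f(k) = 2.
R(k) = B(k−1)·f(k)/C(k) = 2/(k - 1); s_k = R·t_k = -2**(2 - k)*factorial(k).
Verify: -2**(1 - k)*(k - 1)*factorial(k) matches t_k.

Yes. s_k = -2**(2 - k)*factorial(k).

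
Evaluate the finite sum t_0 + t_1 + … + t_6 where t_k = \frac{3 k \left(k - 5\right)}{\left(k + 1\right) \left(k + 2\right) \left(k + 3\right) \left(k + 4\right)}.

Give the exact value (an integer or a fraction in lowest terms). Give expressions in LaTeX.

Σ = -7/40

The ratio is (k - 4)*(k + 1)**2/(k*(k - 5)*(k + 5)).
Take A(k)=k + 1, B(k)=k + 5, C(k)=k**2 - 5*k.
Key eq: (k + 1)·f(k+1) = (k + 4)·f(k) + (k**2 - 5*k).
From deg A=1, deg B=1, deg C=2: d=3.
A polynomial solution: f(k) = -k*(k - 1).
R(k) = B(k−1)·f(k)/C(k) = -(k - 1)*(k + 4)/(k - 5); s_k = R·t_k = -3*k*(k - 1)/((k + 1)*(k + 2)*(k + 3)).
Check: Δs_k = 3*k*(k - 5)/(k**4 + 10*k**3 + 35*k**2 + 50*k + 24). ✓
Evaluate s at k=7 and k=0: -7/40 and 0; difference -7/40.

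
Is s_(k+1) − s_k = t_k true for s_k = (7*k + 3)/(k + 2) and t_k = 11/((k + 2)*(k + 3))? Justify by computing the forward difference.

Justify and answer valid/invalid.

s_(k+1) = (7*k + 10)/(k + 3)
s_(k+1) − s_k = 11/(k**2 + 5*k + 6)
(s_(k+1) − s_k) − t_k = 0

Valid: the claim telescopes to t_k.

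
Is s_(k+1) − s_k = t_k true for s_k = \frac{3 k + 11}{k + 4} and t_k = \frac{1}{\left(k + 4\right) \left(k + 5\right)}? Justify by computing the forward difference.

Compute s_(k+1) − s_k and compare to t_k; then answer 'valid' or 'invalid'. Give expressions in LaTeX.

s_(k+1) = (3*k + 14)/(k + 5)
s_(k+1) − s_k = 1/(k**2 + 9*k + 20)
(s_(k+1) − s_k) − t_k = 0

valid (s_(k+1) − s_k reduces to t_k)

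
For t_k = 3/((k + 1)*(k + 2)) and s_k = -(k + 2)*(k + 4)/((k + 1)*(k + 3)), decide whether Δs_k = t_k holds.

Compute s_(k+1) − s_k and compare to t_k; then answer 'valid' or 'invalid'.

s_(k+1) = -(k + 3)*(k + 5)/((k + 2)*(k + 4))
s_(k+1) − s_k = (2*k**2 + 12*k + 19)/(k**4 + 10*k**3 + 35*k**2 + 50*k + 24)
(s_(k+1) − s_k) − t_k = (-k**2 - 9*k - 17)/(k**4 + 10*k**3 + 35*k**2 + 50*k + 24)

Invalid: residual (-k**2 - 9*k - 17)/(k**4 + 10*k**3 + 35*k**2 + 50*k + 24) ≠ 0.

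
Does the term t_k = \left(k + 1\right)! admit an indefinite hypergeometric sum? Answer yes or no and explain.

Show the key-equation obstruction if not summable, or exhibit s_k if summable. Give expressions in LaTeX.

No — key equation has no polynomial f.

Compute t_(k+1)/t_k: get k + 2.
So A=k + 2 and B=1, with C=1.
Key eq: (k + 2)·f(k+1) = (1)·f(k) + (1).
Degrees (1,0,0) ⇒ d ≤ -1.
Negative degree bound (-1): no f exists, t_k not Gosper-summable.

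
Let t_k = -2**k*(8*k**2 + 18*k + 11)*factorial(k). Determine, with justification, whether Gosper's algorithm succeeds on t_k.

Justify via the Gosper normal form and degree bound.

Yes. s_k = -2**k*(4*k + 3)*factorial(k).

t_(k+1)/t_k = 2*(8*k**3 + 42*k**2 + 71*k + 37)/(8*k**2 + 18*k + 11).
Take A(k)=2*k + 2, B(k)=1, C(k)=k**2 + 9*k/4 + 11/8.
Need (2*k + 2)·f(k+1) − (1)·f(k) = k**2 + 9*k/4 + 11/8.
deg f ≤ 1 (via 1,0,2).
Solving with deg f ≤ 1: f(k) = (4*k + 3)/8.
Then R = B(k−1)f/C = (4*k + 3)/(8*k**2 + 18*k + 11), so s_k = R(k)·t_k = -2**k*(4*k + 3)*factorial(k).
Verify: -2**k*(8*k**2 + 18*k + 11)*factorial(k) matches t_k.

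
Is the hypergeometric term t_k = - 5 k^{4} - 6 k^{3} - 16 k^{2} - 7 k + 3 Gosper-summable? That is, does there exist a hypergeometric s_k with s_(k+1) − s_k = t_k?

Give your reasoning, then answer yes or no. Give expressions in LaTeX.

Compute t_(k+1)/t_k: get (5*k**4 + 26*k**3 + 64*k**2 + 77*k + 31)/(5*k**4 + 6*k**3 + 16*k**2 + 7*k - 3).
Normal form (A,B,C) = (1, 1, k**4 + 6*k**3/5 + 16*k**2/5 + 7*k/5 - 3/5).
Set up (1)·f(k+1) − (1)·f(k) − (k**4 + 6*k**3/5 + 16*k**2/5 + 7*k/5 - 3/5) = 0.
Degrees (0,0,4) ⇒ d ≤ 5.
Match coefficients ⇒ f(k) = k*(k**4 - k**3 + 4*k**2 - 3*k - 4)/5.
R(k) = B(k−1)·f(k)/C(k) = k*(k**4 - k**3 + 4*k**2 - 3*k - 4)/(5*k**4 + 6*k**3 + 16*k**2 + 7*k - 3); s_k = R·t_k = k*(-k**4 + k**3 - 4*k**2 + 3*k + 4).
Verify: -5*k**4 - 6*k**3 - 16*k**2 - 7*k + 3 matches t_k.

Yes. s_k = k \left(- k^{4} + k^{3} - 4 k^{2} + 3 k + 4\right).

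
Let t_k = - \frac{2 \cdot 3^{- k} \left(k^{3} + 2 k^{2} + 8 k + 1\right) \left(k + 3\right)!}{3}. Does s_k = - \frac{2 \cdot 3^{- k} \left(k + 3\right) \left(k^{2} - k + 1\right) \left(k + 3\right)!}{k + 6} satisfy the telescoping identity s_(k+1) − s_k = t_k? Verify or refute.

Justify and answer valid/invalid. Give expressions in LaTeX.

Invalid: residual \frac{2 \cdot 3^{- k} \left(k^{4} + 8 k^{3} + 17 k^{2} + 52 k + 3\right) \left(k + 3\right)!}{\left(k + 6\right) \left(k + 7\right)} ≠ 0.

s_(k+1) = -2*(k + 4)*(k**2 + k + 1)*factorial(k + 4)/(3*3**k*(k + 7))
s_(k+1) − s_k = -2*(k**5 + 12*k**4 + 52*k**3 + 138*k**2 + 193*k + 33)*factorial(k + 3)/(3*3**k*(k + 6)*(k + 7))
(s_(k+1) − s_k) − t_k = 2*(k**4 + 8*k**3 + 17*k**2 + 52*k + 3)*factorial(k + 3)/(3**k*(k + 6)*(k + 7))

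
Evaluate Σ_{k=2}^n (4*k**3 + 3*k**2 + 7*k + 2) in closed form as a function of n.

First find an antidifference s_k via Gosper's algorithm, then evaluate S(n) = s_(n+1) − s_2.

S(n) = n**4 + 3*n**3 + 6*n**2 + 6*n - 16

The ratio is (4*k**3 + 15*k**2 + 25*k + 16)/(4*k**3 + 3*k**2 + 7*k + 2).
A = 1, B = 1, C = k**3 + 3*k**2/4 + 7*k/4 + 1/2.
Solve (1)·f(k+1) − (1)·f(k) = k**3 + 3*k**2/4 + 7*k/4 + 1/2.
Bound: deg f ≤ 4.
Match coefficients ⇒ f(k) = k*(k**3 - k**2 + 3*k - 1)/4.
Certificate R = B(k−1)f/C = k*(k**3 - k**2 + 3*k - 1)/(4*k**3 + 3*k**2 + 7*k + 2) gives s_k = k*(k**3 - k**2 + 3*k - 1).
Δs = 4*k**3 + 3*k**2 + 7*k + 2, as required.
Evaluate: s_(n+1) = n**4 + 3*n**3 + 6*n**2 + 6*n + 2; subtract s_(2) = 18 ⇒ S(n) = n**4 + 3*n**3 + 6*n**2 + 6*n - 16.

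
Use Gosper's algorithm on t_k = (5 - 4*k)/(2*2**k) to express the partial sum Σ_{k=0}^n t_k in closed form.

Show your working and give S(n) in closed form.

Compute t_(k+1)/t_k: get (4*k - 1)/(2*(4*k - 5)).
A = 1/2, B = 1, C = k - 5/4.
Set up (1/2)·f(k+1) − (1)·f(k) − (k - 5/4) = 0.
Degrees (0,0,1) ⇒ d ≤ 1.
A polynomial solution: f(k) = -(4*k - 1)/2.
Certificate R = B(k−1)f/C = -2*(4*k - 1)/(4*k - 5) gives s_k = (4*k - 1)/2**k.
Verify: (5 - 4*k)/(2*2**k) matches t_k.
Evaluate: s_(n+1) = 2**(-n - 1)*(4*n + 3); subtract s_(0) = -1 ⇒ S(n) = 2**(-n - 1)*(2**(n + 1) + 4*n + 3).

S(n) = 2**(-n - 1)*(2**(n + 1) + 4*n + 3)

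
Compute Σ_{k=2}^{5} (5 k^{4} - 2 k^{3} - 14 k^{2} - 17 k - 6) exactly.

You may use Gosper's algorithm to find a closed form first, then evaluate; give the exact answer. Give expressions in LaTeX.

Step 1: r(k) = (5*k**4 + 18*k**3 + 10*k**2 - 31*k - 34)/(5*k**4 - 2*k**3 - 14*k**2 - 17*k - 6).
A = 1, B = 1, C = k**4 - 2*k**3/5 - 14*k**2/5 - 17*k/5 - 6/5.
Key eq: (1)·f(k+1) = (1)·f(k) + (k**4 - 2*k**3/5 - 14*k**2/5 - 17*k/5 - 6/5).
Bound: deg f ≤ 5.
A polynomial solution: f(k) = k**2*(k**3 - 3*k**2 - 2*k - 2)/5.
R(k) = B(k−1)·f(k)/C(k) = k**2*(k**3 - 3*k**2 - 2*k - 2)/(5*k**4 - 2*k**3 - 14*k**2 - 17*k - 6); s_k = R·t_k = k**2*(k**3 - 3*k**2 - 2*k - 2).
Δs = 5*k**4 - 2*k**3 - 14*k**2 - 17*k - 6, as required.
Evaluate s at k=6 and k=2: 3384 and -40; difference 3424.

Σ = 3424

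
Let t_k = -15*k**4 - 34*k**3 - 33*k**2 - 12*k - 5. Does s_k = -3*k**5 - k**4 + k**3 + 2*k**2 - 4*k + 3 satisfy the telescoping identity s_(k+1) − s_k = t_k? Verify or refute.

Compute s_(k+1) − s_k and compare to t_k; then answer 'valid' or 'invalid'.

s_(k+1) = -3*k**5 - 16*k**4 - 33*k**3 - 31*k**2 - 16*k - 2
s_(k+1) − s_k = -15*k**4 - 34*k**3 - 33*k**2 - 12*k - 5
(s_(k+1) − s_k) − t_k = 0

Valid — Δs_k = t_k.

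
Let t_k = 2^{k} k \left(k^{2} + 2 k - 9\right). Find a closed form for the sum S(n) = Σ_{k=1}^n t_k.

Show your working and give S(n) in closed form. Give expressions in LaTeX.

The ratio is 2*(k + 1)*(2*k + (k + 1)**2 - 7)/(k*(k**2 + 2*k - 9)).
A = 2, B = 1, C = k**3 + 2*k**2 - 9*k.
Need (2)·f(k+1) − (1)·f(k) = k**3 + 2*k**2 - 9*k.
deg f ≤ 3 (via 0,0,3).
Solve for f: f(k) = k**3 - 4*k**2 + k + 4 (degree 3 ≤ 3).
Get s_k = R·t_k = 2**k*(k**3 - 4*k**2 + k + 4) with R(k) = B(k−1)f(k)/C(k) = (k**3 - 4*k**2 + k + 4)/(k*(k**2 + 2*k - 9)).
Verify: 2**k*k*(k**2 + 2*k - 9) matches t_k.
s_(n+1) = 2**(n + 1)*(n**3 - n**2 - 4*n + 2) and s_(1) = 4, so S(n) = 2*2**n*n**3 - 2*2**n*n**2 - 8*2**n*n + 4*2**n - 4.

S(n) = 2 \cdot 2^{n} n^{3} - 2 \cdot 2^{n} n^{2} - 8 \cdot 2^{n} n + 4 \cdot 2^{n} - 4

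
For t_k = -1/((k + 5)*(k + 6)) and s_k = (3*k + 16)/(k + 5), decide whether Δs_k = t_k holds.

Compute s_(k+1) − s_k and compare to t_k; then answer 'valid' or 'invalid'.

valid (s_(k+1) − s_k reduces to t_k)

s_(k+1) = (3*k + 19)/(k + 6)
s_(k+1) − s_k = -1/(k**2 + 11*k + 30)
(s_(k+1) − s_k) − t_k = 0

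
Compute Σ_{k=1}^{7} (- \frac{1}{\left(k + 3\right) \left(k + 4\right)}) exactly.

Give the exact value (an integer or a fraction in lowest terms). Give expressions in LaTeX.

Σ = -7/44

The ratio is (k + 3)/(k + 5).
Normal form (A,B,C) = (k + 3, k + 5, 1).
f must satisfy (k + 3)·f(k+1) − (k + 4)·f(k) = 1.
Bound: deg f ≤ 1.
Match coefficients ⇒ f(k) = k/3.
Get s_k = R·t_k = -k/(3*k + 9) with R(k) = B(k−1)f(k)/C(k) = k*(k + 4)/3.
Verify: -1/(k**2 + 7*k + 12) matches t_k.
Evaluate s at k=8 and k=1: -8/33 and -1/12; difference -7/44.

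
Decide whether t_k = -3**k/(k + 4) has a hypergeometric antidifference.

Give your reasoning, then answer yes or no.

t_(k+1)/t_k = 3*(k + 4)/(k + 5).
Gosper form: A/B · C(k+1)/C(k) with A=3*k + 12, B=k + 5, C=1.
Solve (3*k + 12)·f(k+1) − (k + 4)·f(k) = 1.
Degrees (1,1,0) ⇒ d ≤ -1.
Negative degree bound (-1): no f exists, t_k not Gosper-summable.

No; the degree bound rules out any f.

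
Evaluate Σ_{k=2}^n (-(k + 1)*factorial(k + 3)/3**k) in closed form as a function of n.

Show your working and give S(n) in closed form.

S(n) = 40 - factorial(n + 4)/3**n

The ratio is (k + 2)*(k + 4)/(3*(k + 1)).
Take A(k)=k/3 + 4/3, B(k)=1, C(k)=k + 1.
Solve (k/3 + 4/3)·f(k+1) − (1)·f(k) = k + 1.
Degrees (1,0,1) ⇒ d ≤ 0.
Match coefficients ⇒ f(k) = 3.
Certificate R = B(k−1)f/C = 3/(k + 1) gives s_k = -3**(1 - k)*factorial(k + 3).
Check: Δs_k = -(k + 1)*factorial(k + 3)/3**k. ✓
Σ_(k=2)^n t_k = s_(n+1) − s_(2) = (-factorial(n + 4)/3**n) − (-40), i.e. 40 - factorial(n + 4)/3**n.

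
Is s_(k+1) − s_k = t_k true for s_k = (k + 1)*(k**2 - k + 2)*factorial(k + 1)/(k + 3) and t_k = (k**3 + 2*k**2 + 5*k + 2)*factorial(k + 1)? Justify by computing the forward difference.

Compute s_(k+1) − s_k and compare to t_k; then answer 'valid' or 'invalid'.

s_(k+1) = (k + 2)*(k**2 + k + 2)*factorial(k + 2)/(k + 4)
s_(k+1) − s_k = (k**5 + 7*k**4 + 21*k**3 + 41*k**2 + 38*k + 16)*factorial(k + 1)/((k + 3)*(k + 4))
(s_(k+1) − s_k) − t_k = -2*(k**4 + 5*k**3 + 10*k**2 + 18*k + 4)*factorial(k + 1)/((k + 3)*(k + 4))

Invalid: residual -2*(k**4 + 5*k**3 + 10*k**2 + 18*k + 4)*factorial(k + 1)/((k + 3)*(k + 4)) ≠ 0.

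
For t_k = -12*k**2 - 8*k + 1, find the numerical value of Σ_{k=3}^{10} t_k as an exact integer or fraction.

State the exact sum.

t_(k+1)/t_k = (12*k**2 + 32*k + 19)/(12*k**2 + 8*k - 1).
A = 1, B = 1, C = k**2 + 2*k/3 - 1/12.
Solve (1)·f(k+1) − (1)·f(k) = k**2 + 2*k/3 - 1/12.
d = 3 from the (0,0,2) case.
Solving with deg f ≤ 3: f(k) = k*(4*k**2 - 2*k - 3)/12.
Certificate R = B(k−1)f/C = k*(4*k**2 - 2*k - 3)/(12*k**2 + 8*k - 1) gives s_k = k*(-4*k**2 + 2*k + 3).
s_(k+1) − s_k = -12*k**2 - 8*k + 1 = t_k.
Sum = s_(11) − s_(3); s_(11) = -5049, s_(3) = -81 ⇒ -4968.

Σ = -4968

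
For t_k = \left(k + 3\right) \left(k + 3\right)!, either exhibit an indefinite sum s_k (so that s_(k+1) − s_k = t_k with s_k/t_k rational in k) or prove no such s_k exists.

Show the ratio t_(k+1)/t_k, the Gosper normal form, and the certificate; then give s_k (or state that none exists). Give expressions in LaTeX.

Step 1: r(k) = (k + 4)**2/(k + 3).
A = k + 4, B = 1, C = k + 3.
Need (k + 4)·f(k+1) − (1)·f(k) = k + 3.
d = 0 from the (1,0,1) case.
A polynomial solution: f(k) = 1.
So s_k = (B(k−1)f/C)·t_k = (1/(k + 3))·t_k = factorial(k + 3).
s_(k+1) − s_k = (k + 3)*factorial(k + 3) = t_k.

s_k = \left(k + 3\right)!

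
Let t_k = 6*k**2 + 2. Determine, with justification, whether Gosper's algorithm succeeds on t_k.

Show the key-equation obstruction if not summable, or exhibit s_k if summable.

Yes. s_k = k*(2*k**2 - 3*k + 3).

Step 1: r(k) = (3*(k + 1)**2 + 1)/(3*k**2 + 1).
Gosper form: A/B · C(k+1)/C(k) with A=1, B=1, C=k**2 + 1/3.
Set up (1)·f(k+1) − (1)·f(k) − (k**2 + 1/3) = 0.
deg f ≤ 3 (via 0,0,2).
Solving with deg f ≤ 3: f(k) = k*(2*k**2 - 3*k + 3)/6.
Then R = B(k−1)f/C = k*(2*k**2 - 3*k + 3)/(2*(3*k**2 + 1)), so s_k = R(k)·t_k = k*(2*k**2 - 3*k + 3).
Check: Δs_k = 6*k**2 + 2. ✓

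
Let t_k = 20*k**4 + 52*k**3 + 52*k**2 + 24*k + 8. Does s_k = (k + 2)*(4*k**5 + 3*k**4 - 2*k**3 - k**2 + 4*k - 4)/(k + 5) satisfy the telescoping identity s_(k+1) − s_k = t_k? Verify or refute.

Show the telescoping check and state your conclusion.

Invalid: residual 3*(-16*k**5 - 149*k**4 - 314*k**3 - 285*k**2 - 124*k - 44)/(k**2 + 11*k + 30) ≠ 0.

s_(k+1) = (4*k**6 + 35*k**5 + 119*k**4 + 201*k**3 + 181*k**2 + 88*k + 12)/(k + 6)
s_(k+1) − s_k = (20*k**6 + 224*k**5 + 777*k**4 + 1214*k**3 + 977*k**2 + 436*k + 108)/(k**2 + 11*k + 30)
(s_(k+1) − s_k) − t_k = 3*(-16*k**5 - 149*k**4 - 314*k**3 - 285*k**2 - 124*k - 44)/(k**2 + 11*k + 30)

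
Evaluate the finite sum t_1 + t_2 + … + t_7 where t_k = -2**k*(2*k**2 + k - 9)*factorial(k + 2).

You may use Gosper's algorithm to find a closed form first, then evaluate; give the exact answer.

Σ = -4644864024

Step 1: r(k) = 2*(k + 3)*(k + 2*(k + 1)**2 - 8)/(2*k**2 + k - 9).
So A=2*k + 6 and B=1, with C=k**2 + k/2 - 9/2.
Solve (2*k + 6)·f(k+1) − (1)·f(k) = k**2 + k/2 - 9/2.
From deg A=1, deg B=0, deg C=2: d=1.
Match coefficients ⇒ f(k) = (k - 3)/2.
R(k) = B(k−1)·f(k)/C(k) = (k - 3)/(2*k**2 + k - 9); s_k = R·t_k = -2**k*(k - 3)*factorial(k + 2).
Δs = -2**k*(2*k**2 + k - 9)*factorial(k + 2), as required.
Telescoping: Σ = s_(8) − s_(1) = -4644864000 − (24) = -4644864024.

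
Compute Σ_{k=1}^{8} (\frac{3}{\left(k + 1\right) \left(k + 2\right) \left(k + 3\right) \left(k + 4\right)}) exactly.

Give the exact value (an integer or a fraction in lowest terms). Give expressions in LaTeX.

Σ = 9/220

r(k) = (k + 1)/(k + 5) after simplifying.
A = k + 1, B = k + 5, C = 1.
Set up (k + 1)·f(k+1) − (k + 4)·f(k) − (1) = 0.
Bound: deg f ≤ 3.
A polynomial solution: f(k) = k*(k**2 + 6*k + 11)/18.
R(k) = B(k−1)·f(k)/C(k) = k*(k + 4)*(k**2 + 6*k + 11)/18; s_k = R·t_k = k*(k**2 + 6*k + 11)/(6*(k + 1)*(k + 2)*(k + 3)).
s_(k+1) − s_k = 3/(k**4 + 10*k**3 + 35*k**2 + 50*k + 24) = t_k.
Evaluate s at k=9 and k=1: 73/440 and 1/8; difference 9/220.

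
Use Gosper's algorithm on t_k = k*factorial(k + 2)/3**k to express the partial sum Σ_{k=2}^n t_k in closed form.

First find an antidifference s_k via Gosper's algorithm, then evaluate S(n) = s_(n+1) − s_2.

S(n) = -8 + factorial(n + 3)/3**n

Compute t_(k+1)/t_k: get (k + 1)*(k + 3)/(3*k).
So A=k/3 + 1 and B=1, with C=k.
Need (k/3 + 1)·f(k+1) − (1)·f(k) = k.
d = 0 from the (1,0,1) case.
A polynomial solution: f(k) = 3.
So s_k = (B(k−1)f/C)·t_k = (3/k)·t_k = 3**(1 - k)*factorial(k + 2).
Δs = k*factorial(k + 2)/3**k, as required.
s_(n+1) = factorial(n + 3)/3**n and s_(2) = 8, so S(n) = -8 + factorial(n + 3)/3**n.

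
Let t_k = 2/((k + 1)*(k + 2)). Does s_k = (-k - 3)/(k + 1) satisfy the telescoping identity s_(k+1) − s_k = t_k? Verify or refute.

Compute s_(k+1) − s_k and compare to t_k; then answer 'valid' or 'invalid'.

valid (s_(k+1) − s_k reduces to t_k)

s_(k+1) = (-k - 4)/(k + 2)
s_(k+1) − s_k = 2/(k**2 + 3*k + 2)
(s_(k+1) − s_k) − t_k = 0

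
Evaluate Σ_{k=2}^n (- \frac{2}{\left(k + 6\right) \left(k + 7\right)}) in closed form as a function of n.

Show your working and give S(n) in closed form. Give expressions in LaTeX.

The ratio is (k + 6)/(k + 8).
So A=k + 6 and B=k + 8, with C=1.
Set up (k + 6)·f(k+1) − (k + 7)·f(k) − (1) = 0.
deg f ≤ 1 (via 1,1,0).
A polynomial solution: f(k) = k/6.
Get s_k = R·t_k = -k/(3*k + 18) with R(k) = B(k−1)f(k)/C(k) = k*(k + 7)/6.
Verify: -2/(k**2 + 13*k + 42) matches t_k.
s_(n+1) = (-n - 1)/(3*(n + 7)) and s_(2) = -1/12, so S(n) = (1 - n)/(4*(n + 7)).

S(n) = \frac{1 - n}{4 \left(n + 7\right)}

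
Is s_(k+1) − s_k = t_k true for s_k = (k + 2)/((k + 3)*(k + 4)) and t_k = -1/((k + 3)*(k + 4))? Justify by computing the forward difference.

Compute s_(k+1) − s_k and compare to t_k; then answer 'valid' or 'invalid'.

s_(k+1) = (k + 3)/((k + 4)*(k + 5))
s_(k+1) − s_k = (-k - 1)/(k**3 + 12*k**2 + 47*k + 60)
(s_(k+1) − s_k) − t_k = 4/(k**3 + 12*k**2 + 47*k + 60)

Invalid: residual 4/(k**3 + 12*k**2 + 47*k + 60) ≠ 0.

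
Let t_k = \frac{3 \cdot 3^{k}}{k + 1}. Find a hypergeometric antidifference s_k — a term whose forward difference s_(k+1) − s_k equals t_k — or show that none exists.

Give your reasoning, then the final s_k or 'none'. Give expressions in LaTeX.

none (Gosper's algorithm certifies no s_k)

Compute t_(k+1)/t_k: get 3*(k + 1)/(k + 2).
A = 3*k + 3, B = k + 2, C = 1.
Set up (3*k + 3)·f(k+1) − (k + 1)·f(k) − (1) = 0.
From deg A=1, deg B=1, deg C=0: d=-1.
d = -1 < 0 ⇒ no nonzero polynomial f; not summable.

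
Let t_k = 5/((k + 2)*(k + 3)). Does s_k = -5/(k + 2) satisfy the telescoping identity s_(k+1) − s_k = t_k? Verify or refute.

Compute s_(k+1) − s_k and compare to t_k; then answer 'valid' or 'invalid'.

Valid: the claim telescopes to t_k.

s_(k+1) = -5/(k + 3)
s_(k+1) − s_k = 5/((k + 2)*(k + 3))
(s_(k+1) − s_k) − t_k = 0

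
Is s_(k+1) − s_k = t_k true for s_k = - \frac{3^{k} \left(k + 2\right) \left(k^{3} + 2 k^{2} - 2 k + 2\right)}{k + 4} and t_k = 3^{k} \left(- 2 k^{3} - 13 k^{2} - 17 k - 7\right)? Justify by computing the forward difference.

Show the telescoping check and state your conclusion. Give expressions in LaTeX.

s_(k+1) = -3**(k + 1)*(k + 3)*(-2*k + (k + 1)**3 + 2*(k + 1)**2)/(k + 5)
s_(k+1) − s_k = 3**k*(-2*k**5 - 27*k**4 - 134*k**3 - 286*k**2 - 249*k - 88)/(k**2 + 9*k + 20)
(s_(k+1) − s_k) − t_k = 3**k*(4*k**4 + 40*k**3 + 134*k**2 + 154*k + 52)/(k**2 + 9*k + 20)

Invalid: residual \frac{3^{k} \left(4 k^{4} + 40 k^{3} + 134 k^{2} + 154 k + 52\right)}{k^{2} + 9 k + 20} ≠ 0.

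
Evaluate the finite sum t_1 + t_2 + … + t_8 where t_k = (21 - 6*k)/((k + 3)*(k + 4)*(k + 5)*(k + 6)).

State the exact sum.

Step 1: r(k) = (k + 3)*(2*k - 5)/((k + 7)*(2*k - 7)).
Take A(k)=k + 3, B(k)=k + 7, C(k)=k - 7/2.
f must satisfy (k + 3)·f(k+1) − (k + 6)·f(k) = k - 7/2.
d = 3 from the (1,1,1) case.
Match coefficients ⇒ f(k) = -k*(k**2 + 12*k + 92)/90.
Certificate R = B(k−1)f/C = -k*(k + 6)*(k**2 + 12*k + 92)/(45*(2*k - 7)) gives s_k = k*(k**2 + 12*k + 92)/(15*(k + 3)*(k + 4)*(k + 5)).
Check: Δs_k = 3*(7 - 2*k)/(k**4 + 18*k**3 + 119*k**2 + 342*k + 360). ✓
Evaluate s at k=9 and k=1: 281/3640 and 7/120; difference 103/5460.

Σ = 103/5460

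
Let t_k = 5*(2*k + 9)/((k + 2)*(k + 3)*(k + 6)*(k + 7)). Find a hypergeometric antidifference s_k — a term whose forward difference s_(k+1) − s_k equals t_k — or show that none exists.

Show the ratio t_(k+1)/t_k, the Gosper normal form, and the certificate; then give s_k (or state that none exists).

s_k = 5*k*(k + 8)/(12*(k**2 + 8*k + 12))

Compute t_(k+1)/t_k: get (k + 2)*(k + 6)*(2*k + 11)/((k + 4)*(k + 8)*(2*k + 9)).
Normal form (A,B,C) = (k + 2, k + 8, k**3 + 27*k**2/2 + 121*k/2 + 90).
Need (k + 2)·f(k+1) − (k + 7)·f(k) = k**3 + 27*k**2/2 + 121*k/2 + 90.
d = 5 from the (1,1,3) case.
A polynomial solution: f(k) = k*(k + 3)*(k + 4)*(k + 5)*(k + 8)/24.
Get s_k = R·t_k = 5*k*(k + 8)/(12*(k**2 + 8*k + 12)) with R(k) = B(k−1)f(k)/C(k) = k*(k + 3)*(k + 7)*(k + 8)/(12*(2*k + 9)).
Δs = 5*(2*k + 9)/(k**4 + 18*k**3 + 113*k**2 + 288*k + 252), as required.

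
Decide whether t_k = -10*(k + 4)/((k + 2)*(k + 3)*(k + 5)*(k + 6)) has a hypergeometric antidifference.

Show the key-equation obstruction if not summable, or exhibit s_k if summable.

Yes. s_k = k*(-k - 7)/(2*(k**2 + 7*k + 10)).

r(k) = (k + 2)*(k + 5)**2/((k + 4)**2*(k + 7)) after simplifying.
So A=k + 2 and B=k + 7, with C=k**2 + 8*k + 16.
Set up (k + 2)·f(k+1) − (k + 6)·f(k) − (k**2 + 8*k + 16) = 0.
Degrees (1,1,2) ⇒ d ≤ 4.
Solve for f: f(k) = k*(k + 3)*(k + 4)*(k + 7)/20 (degree 4 ≤ 4).
R(k) = B(k−1)·f(k)/C(k) = k*(k + 3)*(k + 6)*(k + 7)/(20*(k + 4)); s_k = R·t_k = k*(-k - 7)/(2*(k**2 + 7*k + 10)).
Δs = 10*(-k - 4)/(k**4 + 16*k**3 + 91*k**2 + 216*k + 180), as required.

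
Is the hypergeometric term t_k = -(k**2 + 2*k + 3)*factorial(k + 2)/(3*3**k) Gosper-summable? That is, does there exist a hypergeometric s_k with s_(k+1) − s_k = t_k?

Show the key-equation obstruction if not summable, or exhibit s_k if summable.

The ratio is (k + 3)*(2*k + (k + 1)**2 + 5)/(3*(k**2 + 2*k + 3)).
Normal form (A,B,C) = (k/3 + 1, 1, k**2 + 2*k + 3).
f must satisfy (k/3 + 1)·f(k+1) − (1)·f(k) = k**2 + 2*k + 3.
d = 1 from the (1,0,2) case.
Solving with deg f ≤ 1: f(k) = 3*(k + 1).
Certificate R = B(k−1)f/C = 3*(k + 1)/(k**2 + 2*k + 3) gives s_k = -(k + 1)*factorial(k + 2)/3**k.
Δs = -(k**2 + 2*k + 3)*factorial(k + 2)/(3*3**k), as required.

Yes. s_k = -(k + 1)*factorial(k + 2)/3**k.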